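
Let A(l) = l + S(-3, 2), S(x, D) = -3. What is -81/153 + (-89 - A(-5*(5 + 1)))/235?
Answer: -3067/3995 ≈ -0.76771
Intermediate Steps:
A(l) = -3 + l (A(l) = l - 3 = -3 + l)
-81/153 + (-89 - A(-5*(5 + 1)))/235 = -81/153 + (-89 - (-3 - 5*(5 + 1)))/235 = -81*1/153 + (-89 - (-3 - 5*6))*(1/235) = -9/17 + (-89 - (-3 - 30))*(1/235) = -9/17 + (-89 - 1*(-33))*(1/235) = -9/17 + (-89 + 33)*(1/235) = -9/17 - 56*1/235 = -9/17 - 56/235 = -3067/3995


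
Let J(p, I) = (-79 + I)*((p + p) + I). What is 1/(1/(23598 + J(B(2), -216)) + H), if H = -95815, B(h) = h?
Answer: -86138/8253312469 ≈ -1.0437e-5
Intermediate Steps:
J(p, I) = (-79 + I)*(I + 2*p) (J(p, I) = (-79 + I)*(2*p + I) = (-79 + I)*(I + 2*p))
1/(1/(23598 + J(B(2), -216)) + H) = 1/(1/(23598 + ((-216)**2 - 158*2 - 79*(-216) + 2*(-216)*2)) - 95815) = 1/(1/(23598 + (46656 - 316 + 17064 - 864)) - 95815) = 1/(1/(23598 + 62540) - 95815) = 1/(1/86138 - 95815) = 1/(-8253312469/86138) = -86138/8253312469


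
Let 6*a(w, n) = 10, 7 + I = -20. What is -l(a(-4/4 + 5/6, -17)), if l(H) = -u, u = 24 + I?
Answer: -3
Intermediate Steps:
I = -27 (I = -7 - 20 = -27)
u = -3 (u = 24 - 27 = -3)
a(w, n) = 5/3 (a(w, n) = (⅙)*10 = 5/3)
l(H) = 3 (l(H) = -1*(-3) = 3)
-l(a(-4/4 + 5/6, -17)) = -1*3 = -3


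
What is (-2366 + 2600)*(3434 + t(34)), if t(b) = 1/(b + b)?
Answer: 27321021/34 ≈ 8.0356e+5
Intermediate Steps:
t(b) = 1/(2*b)
(-2366 + 2600)*(3434 + t(34)) = (-2366 + 2600)*(3434 + (½)/34) = 234*(3434 + (½)*(1/34)) = 234*(3434 + 1/68) = 234*(233513/68) = 27321021/34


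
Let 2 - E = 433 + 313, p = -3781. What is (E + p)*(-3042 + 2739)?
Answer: 1371075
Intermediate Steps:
E = -744 (E = 2 - (433 + 313) = 2 - 1*746 = 2 - 746 = -744)
(E + p)*(-3042 + 2739) = (-744 - 3781)*(-3042 + 2739) = -4525*(-303) = 1371075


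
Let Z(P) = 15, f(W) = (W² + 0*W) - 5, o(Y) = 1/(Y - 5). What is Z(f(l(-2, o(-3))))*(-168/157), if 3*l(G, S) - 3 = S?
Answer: -2520/157 ≈ -16.051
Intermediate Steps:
o(Y) = 1/(-5 + Y)
l(G, S) = 1 + S/3
f(W) = -5 + W² (f(W) = (W² + 0) - 5 = W² - 5 = -5 + W²)
Z(f(l(-2, o(-3))))*(-168/157) = 15*(-168/157) = -2520/157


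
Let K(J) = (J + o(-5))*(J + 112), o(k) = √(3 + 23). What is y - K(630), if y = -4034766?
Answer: -4502226 - 742*√26 ≈ -4.5060e+6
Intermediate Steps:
o(k) = √26
K(J) = (112 + J)*(J + √26) (K(J) = (J + √26)*(J + 112) = (J + √26)*(112 + J) = (112 + J)*(J + √26))
y - K(630) = -4034766 - (630² + 112*630 + 112*√26 + 630*√26) = -4034766 - (396900 + 70560 + 112*√26 + 630*√26) = -4034766 - (467460 + 742*√26) = -4034766 + (-467460 - 742*√26) = -4502226 - 742*√26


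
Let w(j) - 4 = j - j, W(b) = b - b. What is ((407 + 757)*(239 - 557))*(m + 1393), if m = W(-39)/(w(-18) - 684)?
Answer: -515621736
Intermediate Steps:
W(b) = 0
w(j) = 4 (w(j) = 4 + (j - j) = 4 + 0 = 4)
m = 0 (m = 0/(4 - 684) = 0/(-680) = 0*(-1/680) = 0)
((407 + 757)*(239 - 557))*(m + 1393) = ((407 + 757)*(239 - 557))*(0 + 1393) = (1164*(-318))*1393 = -370152*1393 = -515621736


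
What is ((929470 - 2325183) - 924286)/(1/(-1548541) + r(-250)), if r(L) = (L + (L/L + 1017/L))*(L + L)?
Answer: -3592613571459/195943086893 ≈ -18.335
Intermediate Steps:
r(L) = 2*L*(1 + L + 1017/L) (r(L) = (L + (1 + 1017/L))*(2*L) = (1 + L + 1017/L)*(2*L) = 2*L*(1 + L + 1017/L))
((929470 - 2325183) - 924286)/(1/(-1548541) + r(-250)) = ((929470 - 2325183) - 924286)/(1/(-1548541) + (2034 + 2*(-250) + 2*(-250)²)) = (-1395713 - 924286)/(-1/1548541 + (2034 - 500 + 2*62500)) = -2319999/(-1/1548541 + (2034 - 500 + 125000)) = -2319999/(-1/1548541 + 126534) = -2319999/195943086893/1548541 = -2319999*1548541/195943086893 = -3592613571459/195943086893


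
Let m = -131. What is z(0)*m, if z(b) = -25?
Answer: 3275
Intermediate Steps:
z(0)*m = -25*(-131) = 3275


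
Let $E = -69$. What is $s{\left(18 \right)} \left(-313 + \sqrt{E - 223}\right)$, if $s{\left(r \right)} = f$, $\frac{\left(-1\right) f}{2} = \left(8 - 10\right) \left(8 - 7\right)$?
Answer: $-1252 + 8 i \sqrt{73} \approx -1252.0 + 68.352 i$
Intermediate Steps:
$f = 4$ ($f = - 2 \left(8 - 10\right) \left(8 - 7\right) = - 2 \left(\left(-2\right) 1\right) = \left(-2\right) \left(-2\right) = 4$)
$s{\left(r \right)} = 4$
$s{\left(18 \right)} \left(-313 + \sqrt{E - 223}\right) = 4 \left(-313 + \sqrt{-69 - 223}\right) = 4 \left(-313 + \sqrt{-292}\right) = 4 \left(-313 + 2 i \sqrt{73}\right) = -1252 + 8 i \sqrt{73}$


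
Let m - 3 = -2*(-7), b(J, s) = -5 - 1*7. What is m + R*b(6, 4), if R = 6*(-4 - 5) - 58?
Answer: 1361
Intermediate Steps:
b(J, s) = -12 (b(J, s) = -5 - 7 = -12)
m = 17 (m = 3 - 2*(-7) = 3 + 14 = 17)
R = -112 (R = 6*(-9) - 58 = -54 - 58 = -112)
m + R*b(6, 4) = 17 - 112*(-12) = 17 + 1344 = 1361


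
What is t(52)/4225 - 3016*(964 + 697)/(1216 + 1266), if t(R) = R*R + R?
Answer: -813793008/403325 ≈ -2017.7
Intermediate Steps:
t(R) = R + R² (t(R) = R² + R = R + R²)
t(52)/4225 - 3016*(964 + 697)/(1216 + 1266) = (52*(1 + 52))/4225 - 3016*(964 + 697)/(1216 + 1266) = (52*53)*(1/4225) - 3016/(2482/1661) = 2756*(1/4225) - 3016/(2482*(1/1661)) = 212/325 - 3016/2482/1661 = 212/325 - 3016*1661/2482 = 212/325 - 2504788/1241 = -813793008/403325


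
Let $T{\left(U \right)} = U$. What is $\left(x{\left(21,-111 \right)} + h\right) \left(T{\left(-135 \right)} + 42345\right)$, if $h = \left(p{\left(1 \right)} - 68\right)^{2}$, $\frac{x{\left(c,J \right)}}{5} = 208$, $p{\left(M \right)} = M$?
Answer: $233379090$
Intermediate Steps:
$x{\left(c,J \right)} = 1040$ ($x{\left(c,J \right)} = 5 \cdot 208 = 1040$)
$h = 4489$ ($h = \left(1 - 68\right)^{2} = \left(-67\right)^{2} = 4489$)
$\left(x{\left(21,-111 \right)} + h\right) \left(T{\left(-135 \right)} + 42345\right) = \left(1040 + 4489\right) \left(-135 + 42345\right) = 5529 \cdot 42210 = 233379090$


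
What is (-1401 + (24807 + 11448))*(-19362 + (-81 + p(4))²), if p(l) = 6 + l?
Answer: -499144134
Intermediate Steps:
(-1401 + (24807 + 11448))*(-19362 + (-81 + p(4))²) = (-1401 + (24807 + 11448))*(-19362 + (-81 + (6 + 4))²) = (-1401 + 36255)*(-19362 + (-81 + 10)²) = 34854*(-19362 + (-71)²) = 34854*(-19362 + 5041) = 34854*(-14321) = -499144134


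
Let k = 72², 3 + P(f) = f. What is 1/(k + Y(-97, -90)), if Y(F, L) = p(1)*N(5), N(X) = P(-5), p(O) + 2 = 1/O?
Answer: 1/5192 ≈ 0.00019260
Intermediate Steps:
P(f) = -3 + f
p(O) = -2 + 1/O
N(X) = -8 (N(X) = -3 - 5 = -8)
Y(F, L) = 8 (Y(F, L) = (-2 + 1/1)*(-8) = (-2 + 1)*(-8) = -1*(-8) = 8)
k = 5184
1/(k + Y(-97, -90)) = 1/(5184 + 8) = 1/5192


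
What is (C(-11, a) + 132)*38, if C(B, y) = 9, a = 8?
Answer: 5358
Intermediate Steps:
(C(-11, a) + 132)*38 = (9 + 132)*38 = 141*38 = 5358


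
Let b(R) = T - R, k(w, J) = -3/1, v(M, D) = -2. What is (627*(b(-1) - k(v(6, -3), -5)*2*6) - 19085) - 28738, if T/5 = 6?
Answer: -5814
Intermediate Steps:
T = 30 (T = 5*6 = 30)
k(w, J) = -3 (k(w, J) = -3*1 = -3)
b(R) = 30 - R
(627*(b(-1) - k(v(6, -3), -5)*2*6) - 19085) - 28738 = (627*((30 - 1*(-1)) - (-3*2)*6) - 19085) - 28738 = (627*((30 + 1) - (-6)*6) - 19085) - 28738 = (627*(31 - 1*(-36)) - 19085) - 28738 = (627*(31 + 36) - 19085) - 28738 = (627*67 - 19085) - 28738 = (42009 - 19085) - 28738 = 22924 - 28738 = -5814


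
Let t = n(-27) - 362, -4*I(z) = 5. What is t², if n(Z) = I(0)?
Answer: 2111209/16 ≈ 1.3195e+5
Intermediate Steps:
I(z) = -5/4 (I(z) = -¼*5 = -5/4)
n(Z) = -5/4
t = -1453/4 (t = -5/4 - 362 = -1453/4 ≈ -363.25)
t² = (-1453/4)² = 2111209/16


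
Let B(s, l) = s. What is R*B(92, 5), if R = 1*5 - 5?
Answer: 0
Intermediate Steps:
R = 0 (R = 5 - 5 = 0)
R*B(92, 5) = 0*92 = 0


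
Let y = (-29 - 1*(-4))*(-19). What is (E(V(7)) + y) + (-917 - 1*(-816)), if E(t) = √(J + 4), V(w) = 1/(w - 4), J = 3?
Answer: 374 + √7 ≈ 376.65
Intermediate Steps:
V(w) = 1/(-4 + w)
E(t) = √7 (E(t) = √(3 + 4) = √7)
y = 475 (y = (-29 + 4)*(-19) = -25*(-19) = 475)
(E(V(7)) + y) + (-917 - 1*(-816)) = (√7 + 475) + (-917 - 1*(-816)) = (475 + √7) + (-917 + 816) = (475 + √7) - 101 = 374 + √7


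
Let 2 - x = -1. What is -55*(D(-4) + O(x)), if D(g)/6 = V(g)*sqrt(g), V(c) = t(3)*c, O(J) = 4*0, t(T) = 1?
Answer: 2640*I ≈ 2640.0*I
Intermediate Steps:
x = 3 (x = 2 - 1*(-1) = 2 + 1 = 3)
O(J) = 0
V(c) = c (V(c) = 1*c = c)
D(g) = 6*g**(3/2) (D(g) = 6*(g*sqrt(g)) = 6*g**(3/2))
-55*(D(-4) + O(x)) = -55*(6*(-4)**(3/2) + 0) = -55*(6*(-8*I) + 0) = -55*(-48*I + 0) = -(-2640)*I = 2640*I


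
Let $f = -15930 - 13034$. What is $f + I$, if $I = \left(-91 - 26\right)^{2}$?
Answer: $-15275$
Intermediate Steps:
$f = -28964$ ($f = -15930 - 13034 = -28964$)
$I = 13689$ ($I = \left(-117\right)^{2} = 13689$)
$f + I = -28964 + 13689 = -15275$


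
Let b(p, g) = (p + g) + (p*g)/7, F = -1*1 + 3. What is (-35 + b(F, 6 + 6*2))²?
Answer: 4761/49 ≈ 97.163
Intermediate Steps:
F = 2 (F = -1 + 3 = 2)
b(p, g) = g + p + g*p/7 (b(p, g) = (g + p) + (g*p)*(⅐) = (g + p) + g*p/7 = g + p + g*p/7)
(-35 + b(F, 6 + 6*2))² = (-35 + ((6 + 6*2) + 2 + (⅐)*(6 + 6*2)*2))² = (-35 + ((6 + 12) + 2 + (⅐)*(6 + 12)*2))² = (-35 + (18 + 2 + (⅐)*18*2))² = (-35 + (18 + 2 + 36/7))² = (-35 + 176/7)² = (-69/7)² = 4761/49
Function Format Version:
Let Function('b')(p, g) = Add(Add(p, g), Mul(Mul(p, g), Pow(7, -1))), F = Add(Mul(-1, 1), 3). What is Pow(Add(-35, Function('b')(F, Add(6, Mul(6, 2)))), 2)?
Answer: Rational(4761, 49) ≈ 97.163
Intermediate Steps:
F = 2 (F = Add(-1, 3) = 2)
Function('b')(p, g) = Add(g, p, Mul(Rational(1, 7), g, p)) (Function('b')(p, g) = Add(Add(g, p), Mul(Mul(g, p), Rational(1, 7))) = Add(Add(g, p), Mul(Rational(1, 7), g, p)) = Add(g, p, Mul(Rational(1, 7), g, p)))
Pow(Add(-35, Function('b')(F, Add(6, Mul(6, 2)))), 2) = Pow(Add(-35, Add(Add(6, Mul(6, 2)), 2, Mul(Rational(1, 7), Add(6, Mul(6, 2)), 2))), 2) = Pow(Add(-35, Add(Add(6, 12), 2, Mul(Rational(1, 7), Add(6, 12), 2))), 2) = Pow(Add(-35, Add(18, 2, Mul(Rational(1, 7), 18, 2))), 2) = Pow(Add(-35, Add(18, 2, Rational(36, 7))), 2) = Pow(Add(-35, Rational(176, 7)), 2) = Pow(Rational(-69, 7), 2) = Rational(4761, 49)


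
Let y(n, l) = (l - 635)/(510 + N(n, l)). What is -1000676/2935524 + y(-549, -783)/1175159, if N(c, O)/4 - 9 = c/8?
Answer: -53212585450823/156099262036299 ≈ -0.34089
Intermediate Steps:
N(c, O) = 36 + c/2 (N(c, O) = 36 + 4*(c/8) = 36 + c/2)
y(n, l) = (-635 + l)/(546 + n/2) (y(n, l) = (l - 635)/(510 + (36 + n/2)) = (-635 + l)/(546 + n/2))
-1000676/2935524 + y(-549, -783)/1175159 = -1000676/2935524 + (2*(-635 - 783)/(1092 - 549))/1175159 = -1000676*1/2935524 + (2*(-1418)/543)*(1/1175159) = -250169/733881 + (2*(1/543)*(-1418))*(1/1175159) = -250169/733881 - 2836/543*1/1175159 = -250169/733881 - 2836/638111337 = -53212585450823/156099262036299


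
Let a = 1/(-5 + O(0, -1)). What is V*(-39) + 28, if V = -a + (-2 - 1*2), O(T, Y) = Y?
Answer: 355/2 ≈ 177.50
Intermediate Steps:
a = -⅙ (a = 1/(-5 - 1) = 1/(-6) = -⅙ ≈ -0.16667)
V = -23/6 (V = -1*(-⅙) + (-2 - 1*2) = ⅙ + (-2 - 2) = ⅙ - 4 = -23/6 ≈ -3.8333)
V*(-39) + 28 = -23/6*(-39) + 28 = 299/2 + 28 = 355/2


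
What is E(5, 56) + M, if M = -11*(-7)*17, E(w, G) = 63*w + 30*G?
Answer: 3304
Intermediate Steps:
E(w, G) = 30*G + 63*w
M = 1309 (M = 77*17 = 1309)
E(5, 56) + M = (30*56 + 63*5) + 1309 = (1680 + 315) + 1309 = 1995 + 1309 = 3304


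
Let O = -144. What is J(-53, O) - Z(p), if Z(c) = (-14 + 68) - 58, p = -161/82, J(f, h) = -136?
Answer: -132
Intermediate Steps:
p = -161/82 (p = -161*1/82 = -161/82 ≈ -1.9634)
Z(c) = -4 (Z(c) = 54 - 58 = -4)
J(-53, O) - Z(p) = -136 - 1*(-4) = -136 + 4 = -132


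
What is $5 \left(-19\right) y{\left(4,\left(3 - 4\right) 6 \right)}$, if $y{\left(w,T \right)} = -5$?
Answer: $475$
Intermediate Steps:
$5 \left(-19\right) y{\left(4,\left(3 - 4\right) 6 \right)} = 5 \left(-19\right) \left(-5\right) = \left(-95\right) \left(-5\right) = 475$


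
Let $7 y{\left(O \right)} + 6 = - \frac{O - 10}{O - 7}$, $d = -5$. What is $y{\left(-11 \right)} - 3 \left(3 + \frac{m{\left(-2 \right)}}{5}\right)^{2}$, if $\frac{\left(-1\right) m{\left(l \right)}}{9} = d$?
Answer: $- \frac{18187}{42} \approx -433.02$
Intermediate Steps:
$m{\left(l \right)} = 45$ ($m{\left(l \right)} = \left(-9\right) \left(-5\right) = 45$)
$y{\left(O \right)} = - \frac{6}{7} - \frac{-10 + O}{7 \left(-7 + O\right)}$ ($y{\left(O \right)} = - \frac{6}{7} + \frac{\left(-1\right) \frac{O - 10}{O - 7}}{7} = - \frac{6}{7} + \frac{\left(-1\right) \frac{-10 + O}{-7 + O}}{7} = - \frac{6}{7} + \frac{\left(-1\right) \frac{1}{-7 + O} \left(-10 + O\right)}{7} = - \frac{6}{7} - \frac{-10 + O}{7 \left(-7 + O\right)}$)
$y{\left(-11 \right)} - 3 \left(3 + \frac{m{\left(-2 \right)}}{5}\right)^{2} = \frac{\frac{52}{7} - -11}{-7 - 11} - 3 \left(3 + \frac{45}{5}\right)^{2} = \frac{\frac{52}{7} + 11}{-18} - 3 \left(3 + 45 \cdot \frac{1}{5}\right)^{2} = \left(- \frac{1}{18}\right) \frac{129}{7} - 3 \left(3 + 9\right)^{2} = - \frac{43}{42} - 3 \cdot 12^{2} = - \frac{43}{42} - 432 = - \frac{18187}{42}$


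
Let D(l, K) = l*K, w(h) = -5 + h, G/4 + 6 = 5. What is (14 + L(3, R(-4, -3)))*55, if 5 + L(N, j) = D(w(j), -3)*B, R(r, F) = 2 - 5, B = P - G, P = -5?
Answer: -825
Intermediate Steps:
G = -4 (G = -24 + 4*5 = -24 + 20 = -4)
D(l, K) = K*l
B = -1 (B = -5 - 1*(-4) = -5 + 4 = -1)
R(r, F) = -3
L(N, j) = -20 + 3*j (L(N, j) = -5 - 3*(-5 + j)*(-1) = -5 + (15 - 3*j)*(-1) = -5 + (-15 + 3*j) = -20 + 3*j)
(14 + L(3, R(-4, -3)))*55 = (14 + (-20 + 3*(-3)))*55 = (14 + (-20 - 9))*55 = (14 - 29)*55 = -15*55 = -825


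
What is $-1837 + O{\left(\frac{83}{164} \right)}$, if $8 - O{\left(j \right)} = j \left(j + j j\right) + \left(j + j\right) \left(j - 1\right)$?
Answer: $- \frac{8067113015}{4410944} \approx -1828.9$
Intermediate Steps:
$O{\left(j \right)} = 8 - j \left(j + j^{2}\right) - 2 j \left(-1 + j\right)$ ($O{\left(j \right)} = 8 - \left(j \left(j + j j\right) + \left(j + j\right) \left(j - 1\right)\right) = 8 - \left(j \left(j + j^{2}\right) + 2 j \left(-1 + j\right)\right) = 8 - j \left(j + j^{2}\right) - 2 j \left(-1 + j\right)$)
$-1837 + O{\left(\frac{83}{164} \right)} = -1837 + \left(8 - \left(\frac{83}{164}\right)^{3} - 3 \left(\frac{83}{164}\right)^{2} + 2 \cdot \frac{83}{164}\right) = -1837 + \left(8 - \frac{571787}{4410944} - \frac{20667}{26896} + \frac{83}{82}\right) = -1837 + \frac{35791113}{4410944} = - \frac{8067113015}{4410944}$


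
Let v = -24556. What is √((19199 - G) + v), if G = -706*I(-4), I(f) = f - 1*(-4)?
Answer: I*√5357 ≈ 73.192*I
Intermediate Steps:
I(f) = 4 + f (I(f) = f + 4 = 4 + f)
G = 0 (G = -706*(4 - 4) = -706*0 = 0)
√((19199 - G) + v) = √((19199 - 1*0) - 24556) = √((19199 + 0) - 24556) = √(19199 - 24556) = √(-5357) = I*√5357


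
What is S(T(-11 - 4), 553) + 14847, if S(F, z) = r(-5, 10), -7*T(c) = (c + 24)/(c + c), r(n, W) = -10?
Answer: 14837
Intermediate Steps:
T(c) = -(24 + c)/(14*c) (T(c) = -(c + 24)/(7*(c + c)) = -(24 + c)/(7*(2*c)) = -(24 + c)*1/(2*c)/7 = -(24 + c)/(14*c))
S(F, z) = -10
S(T(-11 - 4), 553) + 14847 = -10 + 14847 = 14837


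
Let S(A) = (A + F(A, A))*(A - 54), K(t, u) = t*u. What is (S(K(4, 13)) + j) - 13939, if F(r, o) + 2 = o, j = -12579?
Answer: -26722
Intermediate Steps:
F(r, o) = -2 + o
S(A) = (-54 + A)*(-2 + 2*A) (S(A) = (A + (-2 + A))*(A - 54) = (-2 + 2*A)*(-54 + A) = (-54 + A)*(-2 + 2*A))
(S(K(4, 13)) + j) - 13939 = ((108 - 440*13 + 2*(4*13)**2) - 12579) - 13939 = ((108 - 110*52 + 2*52**2) - 12579) - 13939 = ((108 - 5720 + 2*2704) - 12579) - 13939 = ((108 - 5720 + 5408) - 12579) - 13939 = (-204 - 12579) - 13939 = -12783 - 13939 = -26722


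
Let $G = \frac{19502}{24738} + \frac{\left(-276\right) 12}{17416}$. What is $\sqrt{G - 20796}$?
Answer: $\frac{i \sqrt{307721098224734019}}{3846759} \approx 144.21 i$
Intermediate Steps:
$G = \frac{2301023}{3846759}$ ($G = 19502 \cdot \frac{1}{24738} - \frac{414}{2177} = \frac{1393}{1767} - \frac{414}{2177} = \frac{2301023}{3846759} \approx 0.59817$)
$\sqrt{G - 20796} = \sqrt{\frac{2301023}{3846759} - 20796} = \sqrt{- \frac{79994899141}{3846759}} = \frac{i \sqrt{307721098224734019}}{3846759}$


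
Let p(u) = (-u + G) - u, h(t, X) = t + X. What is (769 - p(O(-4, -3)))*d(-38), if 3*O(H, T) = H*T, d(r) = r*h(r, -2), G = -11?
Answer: 1197760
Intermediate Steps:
h(t, X) = X + t
d(r) = r*(-2 + r)
O(H, T) = H*T/3 (O(H, T) = (H*T)/3 = H*T/3)
p(u) = -11 - 2*u (p(u) = (-u - 11) - u = (-11 - u) - u = -11 - 2*u)
(769 - p(O(-4, -3)))*d(-38) = (769 - (-11 - 2*(-4)*(-3)/3))*(-38*(-2 - 38)) = (769 - (-11 - 2*4))*(-38*(-40)) = (769 - (-11 - 8))*1520 = (769 - 1*(-19))*1520 = (769 + 19)*1520 = 788*1520 = 1197760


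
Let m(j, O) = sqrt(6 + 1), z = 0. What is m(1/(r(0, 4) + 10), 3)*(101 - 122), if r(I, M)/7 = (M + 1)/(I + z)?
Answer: -21*sqrt(7) ≈ -55.561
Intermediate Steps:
r(I, M) = 7*(1 + M)/I (r(I, M) = 7*((M + 1)/(I + 0)) = 7*((1 + M)/I) = 7*(1 + M)/I)
m(j, O) = sqrt(7)
m(1/(r(0, 4) + 10), 3)*(101 - 122) = sqrt(7)*(101 - 122) = sqrt(7)*(-21) = -21*sqrt(7)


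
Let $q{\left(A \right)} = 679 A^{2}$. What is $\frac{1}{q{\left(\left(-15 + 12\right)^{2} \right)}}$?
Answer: $\frac{1}{54999} \approx 1.8182 \cdot 10^{-5}$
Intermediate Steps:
$\frac{1}{q{\left(\left(-15 + 12\right)^{2} \right)}} = \frac{1}{679 \left(\left(-15 + 12\right)^{2}\right)^{2}} = \frac{1}{679 \left(\left(-3\right)^{2}\right)^{2}} = \frac{1}{679 \cdot 9^{2}} = \frac{1}{679 \cdot 81} = \frac{1}{54999}$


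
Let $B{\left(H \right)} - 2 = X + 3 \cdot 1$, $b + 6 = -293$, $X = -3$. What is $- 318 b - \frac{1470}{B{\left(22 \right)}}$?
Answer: $94347$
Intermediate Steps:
$b = -299$ ($b = -6 - 293 = -299$)
$B{\left(H \right)} = 2$ ($B{\left(H \right)} = 2 + \left(-3 + 3 \cdot 1\right) = 2 + \left(-3 + 3\right) = 2 + 0 = 2$)
$- 318 b - \frac{1470}{B{\left(22 \right)}} = \left(-318\right) \left(-299\right) - \frac{1470}{2} = 95082 - 735 = 94347$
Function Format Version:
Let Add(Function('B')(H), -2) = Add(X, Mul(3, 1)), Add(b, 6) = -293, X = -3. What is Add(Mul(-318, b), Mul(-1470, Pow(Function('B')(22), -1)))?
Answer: 94347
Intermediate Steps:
b = -299 (b = Add(-6, -293) = -299)
Function('B')(H) = 2 (Function('B')(H) = Add(2, Add(-3, Mul(3, 1))) = Add(2, Add(-3, 3)) = Add(2, 0) = 2)
Add(Mul(-318, b), Mul(-1470, Pow(Function('B')(22), -1))) = Add(Mul(-318, -299), Mul(-1470, Pow(2, -1))) = Add(95082, Mul(-1470, Rational(1, 2))) = Add(95082, -735) = 94347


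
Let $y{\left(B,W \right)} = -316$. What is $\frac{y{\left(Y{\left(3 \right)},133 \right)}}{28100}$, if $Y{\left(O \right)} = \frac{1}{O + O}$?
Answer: $- \frac{79}{7025} \approx -0.011246$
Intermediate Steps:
$Y{\left(O \right)} = \frac{1}{2 O}$
$\frac{y{\left(Y{\left(3 \right)},133 \right)}}{28100} = - \frac{316}{28100} = \left(-316\right) \frac{1}{28100} = - \frac{79}{7025}$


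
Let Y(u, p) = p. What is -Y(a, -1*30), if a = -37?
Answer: 30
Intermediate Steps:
-Y(a, -1*30) = -(-1)*30 = -1*(-30) = 30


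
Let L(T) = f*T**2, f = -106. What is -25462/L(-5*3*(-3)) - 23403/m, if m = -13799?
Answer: 2687402044/1480977675 ≈ 1.8146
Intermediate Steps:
L(T) = -106*T**2
-25462/L(-5*3*(-3)) - 23403/m = -25462/((-106*(-5*3*(-3))**2)) - 23403/(-13799) = -25462/((-106*(-15*(-3))**2)) - 23403*(-1/13799) = -25462/((-106*45**2)) + 23403/13799 = -25462/((-106*2025)) + 23403/13799 = -25462/(-214650) + 23403/13799 = -25462*(-1/214650) + 23403/13799 = 12731/107325 + 23403/13799 = 2687402044/1480977675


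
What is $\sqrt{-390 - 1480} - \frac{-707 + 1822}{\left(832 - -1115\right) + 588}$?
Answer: $- \frac{223}{507} + i \sqrt{1870} \approx -0.43984 + 43.243 i$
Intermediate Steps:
$\sqrt{-390 - 1480} - \frac{-707 + 1822}{\left(832 - -1115\right) + 588} = \sqrt{-1870} - \frac{1115}{\left(832 + 1115\right) + 588} = i \sqrt{1870} - \frac{1115}{1947 + 588} = i \sqrt{1870} - \frac{1115}{2535} = i \sqrt{1870} - 1115 \cdot \frac{1}{2535} = i \sqrt{1870} - \frac{223}{507} = - \frac{223}{507} + i \sqrt{1870}$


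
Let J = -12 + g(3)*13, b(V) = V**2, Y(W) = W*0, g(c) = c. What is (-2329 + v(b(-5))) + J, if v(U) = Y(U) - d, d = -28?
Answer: -2274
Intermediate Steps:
Y(W) = 0
J = 27 (J = -12 + 3*13 = -12 + 39 = 27)
v(U) = 28 (v(U) = 0 - 1*(-28) = 0 + 28 = 28)
(-2329 + v(b(-5))) + J = (-2329 + 28) + 27 = -2301 + 27 = -2274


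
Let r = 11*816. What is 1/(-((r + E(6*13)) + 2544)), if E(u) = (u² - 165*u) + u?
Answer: -1/4812 ≈ -0.00020781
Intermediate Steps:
E(u) = u² - 164*u
r = 8976
1/(-((r + E(6*13)) + 2544)) = 1/(-((8976 + (6*13)*(-164 + 6*13)) + 2544)) = 1/(-((8976 + 78*(-164 + 78)) + 2544)) = 1/(-((8976 + 78*(-86)) + 2544)) = 1/(-((8976 - 6708) + 2544)) = 1/(-(2268 + 2544)) = 1/(-1*4812) = 1/(-4812) = -1/4812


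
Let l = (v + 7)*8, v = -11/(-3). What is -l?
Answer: -256/3 ≈ -85.333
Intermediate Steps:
v = 11/3 (v = -11*(-⅓) = 11/3 ≈ 3.6667)
l = 256/3 (l = (11/3 + 7)*8 = (32/3)*8 = 256/3 ≈ 85.333)
-l = -1*256/3 = -256/3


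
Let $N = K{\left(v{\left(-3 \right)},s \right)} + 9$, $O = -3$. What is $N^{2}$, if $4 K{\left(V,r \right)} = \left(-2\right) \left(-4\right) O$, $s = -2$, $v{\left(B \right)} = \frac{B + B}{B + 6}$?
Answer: $9$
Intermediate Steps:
$v{\left(B \right)} = \frac{2 B}{6 + B}$
$K{\left(V,r \right)} = -6$ ($K{\left(V,r \right)} = \frac{\left(-2\right) \left(-4\right) \left(-3\right)}{4} = \frac{8 \left(-3\right)}{4} = \frac{1}{4} \left(-24\right) = -6$)
$N = 3$ ($N = -6 + 9 = 3$)
$N^{2} = 3^{2} = 9$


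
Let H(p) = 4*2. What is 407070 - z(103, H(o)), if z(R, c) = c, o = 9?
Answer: 407062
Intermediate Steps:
H(p) = 8
407070 - z(103, H(o)) = 407070 - 1*8 = 407070 - 8 = 407062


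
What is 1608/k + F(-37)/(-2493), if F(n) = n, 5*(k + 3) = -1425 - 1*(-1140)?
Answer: -333877/12465 ≈ -26.785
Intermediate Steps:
k = -60 (k = -3 + (-1425 - 1*(-1140))/5 = -3 + (-1425 + 1140)/5 = -3 + (⅕)*(-285) = -3 - 57 = -60)
1608/k + F(-37)/(-2493) = 1608/(-60) - 37/(-2493) = 1608*(-1/60) - 37*(-1/2493) = -134/5 + 37/2493 = -333877/12465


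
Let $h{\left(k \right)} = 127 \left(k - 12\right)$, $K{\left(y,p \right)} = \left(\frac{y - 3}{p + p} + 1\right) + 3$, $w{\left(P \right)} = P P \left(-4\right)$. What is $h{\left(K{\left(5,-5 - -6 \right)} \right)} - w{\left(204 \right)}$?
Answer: $165575$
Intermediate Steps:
$w{\left(P \right)} = - 4 P^{2}$ ($w{\left(P \right)} = P^{2} \left(-4\right) = - 4 P^{2}$)
$K{\left(y,p \right)} = 4 + \frac{-3 + y}{2 p}$ ($K{\left(y,p \right)} = \left(\frac{-3 + y}{2 p} + 1\right) + 3 = \left(1 + \frac{-3 + y}{2 p}\right) + 3 = 4 + \frac{-3 + y}{2 p}$)
$h{\left(k \right)} = -1524 + 127 k$ ($h{\left(k \right)} = 127 \left(-12 + k\right) = -1524 + 127 k$)
$h{\left(K{\left(5,-5 - -6 \right)} \right)} - w{\left(204 \right)} = \left(-1524 + 127 \frac{-3 + 5 + 8 \left(-5 - -6\right)}{2 \left(-5 - -6\right)}\right) - - 4 \cdot 204^{2} = \left(-1524 + 127 \frac{-3 + 5 + 8 \left(-5 + 6\right)}{2 \left(-5 + 6\right)}\right) - \left(-4\right) 41616 = \left(-1524 + 127 \frac{-3 + 5 + 8 \cdot 1}{2 \cdot 1}\right) - -166464 = \left(-1524 + 127 \cdot \frac{1}{2} \cdot 1 \left(-3 + 5 + 8\right)\right) + 166464 = \left(-1524 + 127 \cdot \frac{1}{2} \cdot 1 \cdot 10\right) + 166464 = \left(-1524 + 127 \cdot 5\right) + 166464 = \left(-1524 + 635\right) + 166464 = -889 + 166464 = 165575$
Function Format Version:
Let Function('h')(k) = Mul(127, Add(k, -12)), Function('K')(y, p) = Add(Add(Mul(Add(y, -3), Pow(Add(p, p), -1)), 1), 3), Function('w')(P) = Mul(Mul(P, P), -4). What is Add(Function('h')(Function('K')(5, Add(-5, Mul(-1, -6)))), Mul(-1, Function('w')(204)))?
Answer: 165575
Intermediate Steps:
Function('w')(P) = Mul(-4, Pow(P, 2)) (Function('w')(P) = Mul(Pow(P, 2), -4) = Mul(-4, Pow(P, 2)))
Function('K')(y, p) = Add(4, Mul(Rational(1, 2), Pow(p, -1), Add(-3, y))) (Function('K')(y, p) = Add(Add(Mul(Add(-3, y), Pow(Mul(2, p), -1)), 1), 3) = Add(Add(Mul(Add(-3, y), Mul(Rational(1, 2), Pow(p, -1))), 1), 3) = Add(Add(Mul(Rational(1, 2), Pow(p, -1), Add(-3, y)), 1), 3) = Add(Add(1, Mul(Rational(1, 2), Pow(p, -1), Add(-3, y))), 3) = Add(4, Mul(Rational(1, 2), Pow(p, -1), Add(-3, y))))
Function('h')(k) = Add(-1524, Mul(127, k)) (Function('h')(k) = Mul(127, Add(-12, k)) = Add(-1524, Mul(127, k)))
Add(Function('h')(Function('K')(5, Add(-5, Mul(-1, -6)))), Mul(-1, Function('w')(204))) = Add(Add(-1524, Mul(127, Mul(Rational(1, 2), Pow(Add(-5, Mul(-1, -6)), -1), Add(-3, 5, Mul(8, Add(-5, Mul(-1, -6))))))), Mul(-1, Mul(-4, Pow(204, 2)))) = Add(Add(-1524, Mul(127, Mul(Rational(1, 2), Pow(Add(-5, 6), -1), Add(-3, 5, Mul(8, Add(-5, 6)))))), Mul(-1, Mul(-4, 41616))) = Add(Add(-1524, Mul(127, Mul(Rational(1, 2), Pow(1, -1), Add(-3, 5, Mul(8, 1))))), Mul(-1, -166464)) = Add(Add(-1524, Mul(127, Mul(Rational(1, 2), 1, Add(-3, 5, 8)))), 166464) = Add(Add(-1524, Mul(127, Mul(Rational(1, 2), 1, 10))), 166464) = Add(Add(-1524, Mul(127, 5)), 166464) = Add(Add(-1524, 635), 166464) = Add(-889, 166464) = 165575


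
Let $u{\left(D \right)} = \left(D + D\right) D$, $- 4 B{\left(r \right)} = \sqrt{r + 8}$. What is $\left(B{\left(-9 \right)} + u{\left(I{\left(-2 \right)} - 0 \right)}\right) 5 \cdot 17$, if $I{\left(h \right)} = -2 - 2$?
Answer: $2720 - \frac{85 i}{4} \approx 2720.0 - 21.25 i$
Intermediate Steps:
$I{\left(h \right)} = -4$ ($I{\left(h \right)} = -2 - 2 = -4$)
$B{\left(r \right)} = - \frac{\sqrt{8 + r}}{4}$ ($B{\left(r \right)} = - \frac{\sqrt{r + 8}}{4} = - \frac{\sqrt{8 + r}}{4}$)
$u{\left(D \right)} = 2 D^{2}$ ($u{\left(D \right)} = 2 D D = 2 D^{2}$)
$\left(B{\left(-9 \right)} + u{\left(I{\left(-2 \right)} - 0 \right)}\right) 5 \cdot 17 = \left(- \frac{\sqrt{8 - 9}}{4} + 2 \left(-4 - 0\right)^{2}\right) 5 \cdot 17 = \left(- \frac{\sqrt{-1}}{4} + 2 \left(-4 + 0\right)^{2}\right) 85 = \left(- \frac{i}{4} + 2 \left(-4\right)^{2}\right) 85 = \left(- \frac{i}{4} + 2 \cdot 16\right) 85 = \left(- \frac{i}{4} + 32\right) 85 = \left(32 - \frac{i}{4}\right) 85 = 2720 - \frac{85 i}{4}$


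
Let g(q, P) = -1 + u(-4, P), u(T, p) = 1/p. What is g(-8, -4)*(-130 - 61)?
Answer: 955/4 ≈ 238.75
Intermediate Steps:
g(q, P) = -1 + 1/P
g(-8, -4)*(-130 - 61) = ((1 - 1*(-4))/(-4))*(-130 - 61) = -(1 + 4)/4*(-191) = -¼*5*(-191) = -5/4*(-191) = 955/4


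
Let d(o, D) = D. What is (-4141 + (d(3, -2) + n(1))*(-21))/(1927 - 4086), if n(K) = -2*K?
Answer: 4057/2159 ≈ 1.8791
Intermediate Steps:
(-4141 + (d(3, -2) + n(1))*(-21))/(1927 - 4086) = (-4141 + (-2 - 2*1)*(-21))/(1927 - 4086) = (-4141 + (-2 - 2)*(-21))/(-2159) = (-4141 - 4*(-21))*(-1/2159) = (-4141 + 84)*(-1/2159) = -4057*(-1/2159) = 4057/2159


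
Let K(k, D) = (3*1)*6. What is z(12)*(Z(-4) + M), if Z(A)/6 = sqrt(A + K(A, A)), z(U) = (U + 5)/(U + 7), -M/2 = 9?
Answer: -306/19 + 102*sqrt(14)/19 ≈ 3.9815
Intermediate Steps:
K(k, D) = 18 (K(k, D) = 3*6 = 18)
M = -18 (M = -2*9 = -18)
z(U) = (5 + U)/(7 + U)
Z(A) = 6*sqrt(18 + A) (Z(A) = 6*sqrt(A + 18) = 6*sqrt(18 + A))
z(12)*(Z(-4) + M) = ((5 + 12)/(7 + 12))*(6*sqrt(18 - 4) - 18) = (17/19)*(6*sqrt(14) - 18) = ((1/19)*17)*(-18 + 6*sqrt(14)) = 17*(-18 + 6*sqrt(14))/19 = -306/19 + 102*sqrt(14)/19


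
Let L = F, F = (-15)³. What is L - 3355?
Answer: -6730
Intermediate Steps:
F = -3375
L = -3375
L - 3355 = -3375 - 3355 = -6730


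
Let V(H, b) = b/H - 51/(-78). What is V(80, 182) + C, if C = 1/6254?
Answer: 4762681/1626040 ≈ 2.9290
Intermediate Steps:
V(H, b) = 17/26 + b/H (V(H, b) = b/H - 51*(-1/78) = b/H + 17/26 = 17/26 + b/H)
C = 1/6254 ≈ 0.00015990
V(80, 182) + C = (17/26 + 182/80) + 1/6254 = (17/26 + 182*(1/80)) + 1/6254 = (17/26 + 91/40) + 1/6254 = 1523/520 + 1/6254 = 4762681/1626040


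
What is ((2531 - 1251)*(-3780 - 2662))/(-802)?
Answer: 4122880/401 ≈ 10282.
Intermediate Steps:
((2531 - 1251)*(-3780 - 2662))/(-802) = (1280*(-6442))*(-1/802) = -8245760*(-1/802) = 4122880/401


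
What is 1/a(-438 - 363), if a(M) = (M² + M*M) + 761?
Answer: 1/1283963 ≈ 7.7884e-7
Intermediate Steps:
a(M) = 761 + 2*M² (a(M) = (M² + M²) + 761 = 2*M² + 761 = 761 + 2*M²)
1/a(-438 - 363) = 1/(761 + 2*(-438 - 363)²) = 1/(761 + 2*(-801)²) = 1/(761 + 2*641601) = 1/(761 + 1283202) = 1/1283963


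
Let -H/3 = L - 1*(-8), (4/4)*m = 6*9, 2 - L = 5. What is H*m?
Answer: -810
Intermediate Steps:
L = -3 (L = 2 - 1*5 = 2 - 5 = -3)
m = 54 (m = 6*9 = 54)
H = -15 (H = -3*(-3 - 1*(-8)) = -3*(-3 + 8) = -3*5 = -15)
H*m = -15*54 = -810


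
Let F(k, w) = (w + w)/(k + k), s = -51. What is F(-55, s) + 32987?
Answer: 1814336/55 ≈ 32988.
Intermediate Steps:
F(k, w) = w/k (F(k, w) = (2*w)/((2*k)) = (2*w)*(1/(2*k)) = w/k)
F(-55, s) + 32987 = -51/(-55) + 32987 = -51*(-1/55) + 32987 = 51/55 + 32987 = 1814336/55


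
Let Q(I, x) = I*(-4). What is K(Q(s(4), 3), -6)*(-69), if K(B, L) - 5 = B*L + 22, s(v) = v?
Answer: -8487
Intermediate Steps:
Q(I, x) = -4*I
K(B, L) = 27 + B*L (K(B, L) = 5 + (B*L + 22) = 5 + (22 + B*L) = 27 + B*L)
K(Q(s(4), 3), -6)*(-69) = (27 - 4*4*(-6))*(-69) = (27 - 16*(-6))*(-69) = (27 + 96)*(-69) = 123*(-69) = -8487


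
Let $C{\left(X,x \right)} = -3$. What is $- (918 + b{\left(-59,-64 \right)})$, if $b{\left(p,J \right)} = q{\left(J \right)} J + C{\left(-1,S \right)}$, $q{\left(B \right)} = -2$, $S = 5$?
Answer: $-1043$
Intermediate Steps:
$b{\left(p,J \right)} = -3 - 2 J$ ($b{\left(p,J \right)} = - 2 J - 3 = -3 - 2 J$)
$- (918 + b{\left(-59,-64 \right)}) = - (918 - -125) = - (918 + \left(-3 + 128\right)) = - (918 + 125) = \left(-1\right) 1043 = -1043$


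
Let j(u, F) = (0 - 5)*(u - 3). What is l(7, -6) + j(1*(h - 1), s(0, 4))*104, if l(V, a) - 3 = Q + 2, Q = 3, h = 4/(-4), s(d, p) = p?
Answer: 2608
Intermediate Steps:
h = -1 (h = 4*(-¼) = -1)
j(u, F) = 15 - 5*u (j(u, F) = -5*(-3 + u) = 15 - 5*u)
l(V, a) = 8 (l(V, a) = 3 + (3 + 2) = 3 + 5 = 8)
l(7, -6) + j(1*(h - 1), s(0, 4))*104 = 8 + (15 - 5*(-1 - 1))*104 = 8 + (15 - 5*(-2))*104 = 8 + (15 + 10)*104 = 8 + 25*104 = 8 + 2600 = 2608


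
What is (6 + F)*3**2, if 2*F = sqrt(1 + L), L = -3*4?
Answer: 54 + 9*I*sqrt(11)/2 ≈ 54.0 + 14.925*I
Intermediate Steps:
L = -12
F = I*sqrt(11)/2 (F = sqrt(1 - 12)/2 = sqrt(-11)/2 = (I*sqrt(11))/2 = I*sqrt(11)/2 ≈ 1.6583*I)
(6 + F)*3**2 = (6 + I*sqrt(11)/2)*3**2 = (6 + I*sqrt(11)/2)*9 = 54 + 9*I*sqrt(11)/2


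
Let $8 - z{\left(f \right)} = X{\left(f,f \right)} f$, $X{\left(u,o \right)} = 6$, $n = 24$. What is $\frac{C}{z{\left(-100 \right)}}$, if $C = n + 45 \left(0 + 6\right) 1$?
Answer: $\frac{147}{304} \approx 0.48355$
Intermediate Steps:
$C = 294$ ($C = 24 + 45 \left(0 + 6\right) 1 = 24 + 45 \cdot 6 \cdot 1 = 24 + 45 \cdot 6 = 24 + 270 = 294$)
$z{\left(f \right)} = 8 - 6 f$
$\frac{C}{z{\left(-100 \right)}} = \frac{294}{8 - -600} = \frac{294}{8 + 600} = \frac{294}{608} = 294 \cdot \frac{1}{608} = \frac{147}{304}$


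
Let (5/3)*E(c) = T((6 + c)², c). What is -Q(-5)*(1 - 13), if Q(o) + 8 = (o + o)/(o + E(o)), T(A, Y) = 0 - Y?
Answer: -36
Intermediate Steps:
T(A, Y) = -Y
E(c) = -3*c/5 (E(c) = 3*(-c)/5 = -3*c/5)
Q(o) = -3 (Q(o) = -8 + (o + o)/(o - 3*o/5) = -8 + (2*o)/((2*o/5)) = -8 + (2*o)*(5/(2*o)) = -8 + 5 = -3)
-Q(-5)*(1 - 13) = -(-3)*(1 - 13) = -(-3)*(-12) = -1*36 = -36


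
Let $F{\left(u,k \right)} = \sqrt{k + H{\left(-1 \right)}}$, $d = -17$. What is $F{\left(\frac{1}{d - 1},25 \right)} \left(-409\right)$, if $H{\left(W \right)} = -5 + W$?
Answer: $- 409 \sqrt{19} \approx -1782.8$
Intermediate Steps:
$F{\left(u,k \right)} = \sqrt{-6 + k}$ ($F{\left(u,k \right)} = \sqrt{k - 6} = \sqrt{-6 + k}$)
$F{\left(\frac{1}{d - 1},25 \right)} \left(-409\right) = \sqrt{-6 + 25} \left(-409\right) = \sqrt{19} \left(-409\right) = - 409 \sqrt{19}$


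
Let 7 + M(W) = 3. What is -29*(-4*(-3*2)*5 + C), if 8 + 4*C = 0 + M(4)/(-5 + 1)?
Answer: -13717/4 ≈ -3429.3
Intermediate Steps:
M(W) = -4 (M(W) = -7 + 3 = -4)
C = -7/4 (C = -2 + (0 - 4/(-5 + 1))/4 = -2 + (0 - 4/(-4))/4 = -2 + (0 - 1/4*(-4))/4 = -2 + (0 + 1)/4 = -2 + (1/4)*1 = -2 + 1/4 = -7/4 ≈ -1.7500)
-29*(-4*(-3*2)*5 + C) = -29*(-4*(-3*2)*5 - 7/4) = -29*(-(-24)*5 - 7/4) = -29*(-4*(-30) - 7/4) = -29*(120 - 7/4) = -29*473/4 = -13717/4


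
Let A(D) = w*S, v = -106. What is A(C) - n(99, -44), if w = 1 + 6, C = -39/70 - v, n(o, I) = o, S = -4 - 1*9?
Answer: -190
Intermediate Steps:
S = -13 (S = -4 - 9 = -13)
C = 7381/70 (C = -39/70 - 1*(-106) = -39*1/70 + 106 = -39/70 + 106 = 7381/70 ≈ 105.44)
w = 7
A(D) = -91 (A(D) = 7*(-13) = -91)
A(C) - n(99, -44) = -91 - 1*99 = -91 - 99 = -190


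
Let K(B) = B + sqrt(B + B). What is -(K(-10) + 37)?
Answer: -27 - 2*I*sqrt(5) ≈ -27.0 - 4.4721*I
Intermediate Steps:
K(B) = B + sqrt(2)*sqrt(B) (K(B) = B + sqrt(2*B) = B + sqrt(2)*sqrt(B))
-(K(-10) + 37) = -((-10 + sqrt(2)*sqrt(-10)) + 37) = -((-10 + sqrt(2)*(I*sqrt(10))) + 37) = -((-10 + 2*I*sqrt(5)) + 37) = -(27 + 2*I*sqrt(5)) = -27 - 2*I*sqrt(5)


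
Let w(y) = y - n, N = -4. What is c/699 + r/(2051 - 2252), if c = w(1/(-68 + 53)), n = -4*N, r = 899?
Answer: -3158152/702495 ≈ -4.4956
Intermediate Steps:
n = 16 (n = -4*(-4) = 16)
w(y) = -16 + y (w(y) = y - 1*16 = y - 16 = -16 + y)
c = -241/15 (c = -16 + 1/(-68 + 53) = -16 + 1/(-15) = -16 - 1/15 = -241/15 ≈ -16.067)
c/699 + r/(2051 - 2252) = -241/15/699 + 899/(2051 - 2252) = -241/15*1/699 + 899/(-201) = -241/10485 + 899*(-1/201) = -241/10485 - 899/201 = -3158152/702495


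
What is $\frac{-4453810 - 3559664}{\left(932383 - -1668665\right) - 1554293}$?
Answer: $- \frac{8013474}{1046755} \approx -7.6555$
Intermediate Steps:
$\frac{-4453810 - 3559664}{\left(932383 - -1668665\right) - 1554293} = - \frac{8013474}{\left(932383 + 1668665\right) - 1554293} = - \frac{8013474}{2601048 - 1554293} = - \frac{8013474}{1046755}$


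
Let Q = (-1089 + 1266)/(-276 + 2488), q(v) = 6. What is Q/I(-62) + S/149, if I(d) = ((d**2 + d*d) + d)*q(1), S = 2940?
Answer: 99188035351/5026876176 ≈ 19.732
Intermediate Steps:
Q = 177/2212 ≈ 0.080018
I(d) = 6*d + 12*d**2 (I(d) = ((d**2 + d*d) + d)*6 = ((d**2 + d**2) + d)*6 = (2*d**2 + d)*6 = (d + 2*d**2)*6 = 6*d + 12*d**2)
Q/I(-62) + S/149 = 177/(2212*((6*(-62)*(1 + 2*(-62))))) + 2940/149 = 177/(2212*((6*(-62)*(1 - 124)))) + 2940*(1/149) = 177/(2212*((6*(-62)*(-123)))) + 2940/149 = (177/2212)/45756 + 2940/149 = (177/2212)*(1/45756) + 2940/149 = 59/33737424 + 2940/149 = 99188035351/5026876176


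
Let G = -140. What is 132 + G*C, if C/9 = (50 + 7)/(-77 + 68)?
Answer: 8112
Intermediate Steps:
C = -57 (C = 9*((50 + 7)/(-77 + 68)) = 9*(57/(-9)) = 9*(57*(-1/9)) = 9*(-19/3) = -57)
132 + G*C = 132 - 140*(-57) = 132 + 7980 = 8112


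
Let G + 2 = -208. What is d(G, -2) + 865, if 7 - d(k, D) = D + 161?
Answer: 713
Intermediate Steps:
G = -210 (G = -2 - 208 = -210)
d(k, D) = -154 - D (d(k, D) = 7 - (D + 161) = 7 - (161 + D) = 7 + (-161 - D) = -154 - D)
d(G, -2) + 865 = (-154 - 1*(-2)) + 865 = (-154 + 2) + 865 = -152 + 865 = 713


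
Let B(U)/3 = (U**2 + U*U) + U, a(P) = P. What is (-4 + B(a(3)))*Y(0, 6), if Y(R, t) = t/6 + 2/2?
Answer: 118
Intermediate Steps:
B(U) = 3*U + 6*U**2 (B(U) = 3*((U**2 + U*U) + U) = 3*((U**2 + U**2) + U) = 3*(2*U**2 + U) = 3*(U + 2*U**2) = 3*U + 6*U**2)
Y(R, t) = 1 + t/6 (Y(R, t) = t*(1/6) + 2*(1/2) = t/6 + 1 = 1 + t/6)
(-4 + B(a(3)))*Y(0, 6) = (-4 + 3*3*(1 + 2*3))*(1 + (1/6)*6) = (-4 + 3*3*(1 + 6))*(1 + 1) = (-4 + 3*3*7)*2 = (-4 + 63)*2 = 59*2 = 118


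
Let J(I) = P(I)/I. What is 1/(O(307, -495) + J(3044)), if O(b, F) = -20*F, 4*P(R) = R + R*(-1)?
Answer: 1/9900 ≈ 0.00010101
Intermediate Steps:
P(R) = 0 (P(R) = (R + R*(-1))/4 = (R - R)/4 = (¼)*0 = 0)
J(I) = 0 (J(I) = 0/I = 0)
1/(O(307, -495) + J(3044)) = 1/(-20*(-495) + 0) = 1/(9900 + 0) = 1/9900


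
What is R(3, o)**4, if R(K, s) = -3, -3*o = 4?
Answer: 81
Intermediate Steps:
o = -4/3 (o = -1/3*4 = -4/3 ≈ -1.3333)
R(3, o)**4 = (-3)**4 = 81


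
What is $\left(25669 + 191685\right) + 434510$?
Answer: $651864$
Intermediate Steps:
$\left(25669 + 191685\right) + 434510 = 217354 + 434510 = 651864$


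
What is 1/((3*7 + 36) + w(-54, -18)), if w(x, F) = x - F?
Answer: 1/21 ≈ 0.047619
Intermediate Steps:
1/((3*7 + 36) + w(-54, -18)) = 1/((3*7 + 36) + (-54 - 1*(-18))) = 1/((21 + 36) + (-54 + 18)) = 1/(57 - 36) = 1/21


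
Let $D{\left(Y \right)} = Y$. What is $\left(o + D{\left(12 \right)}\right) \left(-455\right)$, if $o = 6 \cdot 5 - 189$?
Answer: $66885$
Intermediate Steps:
$o = -159$ ($o = 30 - 189 = -159$)
$\left(o + D{\left(12 \right)}\right) \left(-455\right) = \left(-159 + 12\right) \left(-455\right) = \left(-147\right) \left(-455\right) = 66885$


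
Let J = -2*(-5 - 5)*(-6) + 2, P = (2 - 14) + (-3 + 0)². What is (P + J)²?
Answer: 14641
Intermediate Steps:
P = -3 (P = -12 + (-3)² = -12 + 9 = -3)
J = -118 (J = -2*(-10)*(-6) + 2 = 20*(-6) + 2 = -120 + 2 = -118)
(P + J)² = (-3 - 118)² = (-121)² = 14641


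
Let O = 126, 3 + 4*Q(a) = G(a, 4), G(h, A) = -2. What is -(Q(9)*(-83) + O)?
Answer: -919/4 ≈ -229.75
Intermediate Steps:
Q(a) = -5/4 (Q(a) = -¾ + (¼)*(-2) = -¾ - ½ = -5/4)
-(Q(9)*(-83) + O) = -(-5/4*(-83) + 126) = -(415/4 + 126) = -1*919/4 = -919/4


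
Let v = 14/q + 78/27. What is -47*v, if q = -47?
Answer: -1096/9 ≈ -121.78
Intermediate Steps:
v = 1096/423 (v = 14/(-47) + 78/27 = 14*(-1/47) + 78*(1/27) = -14/47 + 26/9 = 1096/423 ≈ 2.5910)
-47*v = -47*1096/423 = -1096/9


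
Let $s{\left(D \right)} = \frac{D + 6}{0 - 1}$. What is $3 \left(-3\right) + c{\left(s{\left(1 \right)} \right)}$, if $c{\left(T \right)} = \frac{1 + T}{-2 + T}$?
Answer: $- \frac{25}{3} \approx -8.3333$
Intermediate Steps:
$s{\left(D \right)} = -6 - D$ ($s{\left(D \right)} = \frac{6 + D}{-1} = \left(6 + D\right) \left(-1\right) = -6 - D$)
$c{\left(T \right)} = \frac{1 + T}{-2 + T}$
$3 \left(-3\right) + c{\left(s{\left(1 \right)} \right)} = 3 \left(-3\right) + \frac{1 - 7}{-2 - 7} = -9 + \frac{1 - 7}{-2 - 7} = -9 + \frac{1}{-9} \left(-6\right) = -9 - - \frac{2}{3} = -9 + \frac{2}{3} = - \frac{25}{3}$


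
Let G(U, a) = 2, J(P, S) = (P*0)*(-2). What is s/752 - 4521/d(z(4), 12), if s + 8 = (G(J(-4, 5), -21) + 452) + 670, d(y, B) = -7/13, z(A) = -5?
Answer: 11051277/1316 ≈ 8397.6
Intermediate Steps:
J(P, S) = 0 (J(P, S) = 0*(-2) = 0)
d(y, B) = -7/13 (d(y, B) = -7*1/13 = -7/13)
s = 1116 (s = -8 + ((2 + 452) + 670) = -8 + (454 + 670) = -8 + 1124 = 1116)
s/752 - 4521/d(z(4), 12) = 1116/752 - 4521/(-7/13) = 1116*(1/752) - 4521*(-13/7) = 279/188 + 58773/7 = 11051277/1316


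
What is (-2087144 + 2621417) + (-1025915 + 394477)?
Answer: -97165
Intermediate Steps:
(-2087144 + 2621417) + (-1025915 + 394477) = 534273 - 631438 = -97165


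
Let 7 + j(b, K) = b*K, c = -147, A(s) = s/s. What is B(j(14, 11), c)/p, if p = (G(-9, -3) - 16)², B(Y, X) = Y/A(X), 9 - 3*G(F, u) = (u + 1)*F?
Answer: 147/361 ≈ 0.40720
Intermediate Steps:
A(s) = 1
G(F, u) = 3 - F*(1 + u)/3 (G(F, u) = 3 - (u + 1)*F/3 = 3 - (1 + u)*F/3 = 3 - F*(1 + u)/3)
j(b, K) = -7 + K*b (j(b, K) = -7 + b*K = -7 + K*b)
B(Y, X) = Y (B(Y, X) = Y/1 = Y*1 = Y)
p = 361 (p = ((3 - ⅓*(-9) - ⅓*(-9)*(-3)) - 16)² = ((3 + 3 - 9) - 16)² = (-3 - 16)² = (-19)² = 361)
B(j(14, 11), c)/p = (-7 + 11*14)/361 = (-7 + 154)*(1/361) = 147*(1/361) = 147/361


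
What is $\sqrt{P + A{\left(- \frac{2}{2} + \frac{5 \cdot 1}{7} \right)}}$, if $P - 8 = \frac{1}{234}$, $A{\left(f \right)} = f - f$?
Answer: $\frac{\sqrt{48698}}{78} \approx 2.8292$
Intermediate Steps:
$A{\left(f \right)} = 0$
$P = \frac{1873}{234}$ ($P = 8 + \frac{1}{234} = \frac{1873}{234} \approx 8.0043$)
$\sqrt{P + A{\left(- \frac{2}{2} + \frac{5 \cdot 1}{7} \right)}} = \sqrt{\frac{1873}{234} + 0} = \sqrt{\frac{1873}{234}} = \frac{\sqrt{48698}}{78}$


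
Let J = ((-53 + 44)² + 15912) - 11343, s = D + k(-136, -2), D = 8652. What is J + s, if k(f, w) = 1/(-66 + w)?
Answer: 904535/68 ≈ 13302.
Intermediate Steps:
s = 588335/68 (s = 8652 + 1/(-66 - 2) = 8652 + 1/(-68) = 8652 - 1/68 = 588335/68 ≈ 8652.0)
J = 4650 (J = ((-9)² + 15912) - 11343 = (81 + 15912) - 11343 = 15993 - 11343 = 4650)
J + s = 4650 + 588335/68 = 904535/68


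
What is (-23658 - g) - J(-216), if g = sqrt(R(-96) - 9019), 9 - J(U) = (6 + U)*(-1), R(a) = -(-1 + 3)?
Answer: -23457 - I*sqrt(9021) ≈ -23457.0 - 94.979*I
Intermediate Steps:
R(a) = -2 (R(a) = -1*2 = -2)
J(U) = 15 + U (J(U) = 9 - (6 + U)*(-1) = 9 - (-6 - U) = 9 + (6 + U) = 15 + U)
g = I*sqrt(9021) (g = sqrt(-2 - 9019) = sqrt(-9021) = I*sqrt(9021) ≈ 94.979*I)
(-23658 - g) - J(-216) = (-23658 - I*sqrt(9021)) - (15 - 216) = (-23658 - I*sqrt(9021)) - 1*(-201) = (-23658 - I*sqrt(9021)) + 201 = -23457 - I*sqrt(9021)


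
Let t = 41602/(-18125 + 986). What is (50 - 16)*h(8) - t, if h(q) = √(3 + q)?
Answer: 41602/17139 + 34*√11 ≈ 115.19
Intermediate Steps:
t = -41602/17139 (t = 41602/(-17139) = 41602*(-1/17139) = -41602/17139 ≈ -2.4273)
(50 - 16)*h(8) - t = (50 - 16)*√(3 + 8) - 1*(-41602/17139) = 34*√11 + 41602/17139 = 41602/17139 + 34*√11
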